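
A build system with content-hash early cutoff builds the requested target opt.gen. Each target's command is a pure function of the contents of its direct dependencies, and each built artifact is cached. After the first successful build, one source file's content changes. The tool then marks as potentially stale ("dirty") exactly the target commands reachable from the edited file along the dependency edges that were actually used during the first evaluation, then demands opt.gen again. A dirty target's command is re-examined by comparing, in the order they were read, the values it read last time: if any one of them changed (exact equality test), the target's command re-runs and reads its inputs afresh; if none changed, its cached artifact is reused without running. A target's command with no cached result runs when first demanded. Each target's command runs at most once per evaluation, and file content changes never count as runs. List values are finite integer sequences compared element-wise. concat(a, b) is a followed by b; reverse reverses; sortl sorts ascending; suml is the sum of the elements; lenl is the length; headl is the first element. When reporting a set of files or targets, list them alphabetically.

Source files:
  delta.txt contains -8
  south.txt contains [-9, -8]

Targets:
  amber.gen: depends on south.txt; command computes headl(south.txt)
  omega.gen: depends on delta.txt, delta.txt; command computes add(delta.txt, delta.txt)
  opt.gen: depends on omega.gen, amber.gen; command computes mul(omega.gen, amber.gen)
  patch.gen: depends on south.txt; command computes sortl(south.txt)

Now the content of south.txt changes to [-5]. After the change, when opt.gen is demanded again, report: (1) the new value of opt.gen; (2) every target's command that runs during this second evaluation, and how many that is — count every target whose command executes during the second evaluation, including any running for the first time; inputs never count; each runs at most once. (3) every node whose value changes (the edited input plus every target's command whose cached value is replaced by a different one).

New value of opt.gen: 80.
Target commands that run: amber.gen, opt.gen — 2 in total.
Values that change: amber.gen, opt.gen, south.txt.

First evaluation (everything demanded from the output):
  amber.gen = headl([-9, -8]) = -9
  omega.gen = add(-8, -8) = -16
  opt.gen = mul(-16, -9) = 144

Propagation after the edit:
  amber.gen: runs — south.txt [-9, -8]->[-5]; result -5.
  opt.gen: runs — amber.gen -9->-5; result 80.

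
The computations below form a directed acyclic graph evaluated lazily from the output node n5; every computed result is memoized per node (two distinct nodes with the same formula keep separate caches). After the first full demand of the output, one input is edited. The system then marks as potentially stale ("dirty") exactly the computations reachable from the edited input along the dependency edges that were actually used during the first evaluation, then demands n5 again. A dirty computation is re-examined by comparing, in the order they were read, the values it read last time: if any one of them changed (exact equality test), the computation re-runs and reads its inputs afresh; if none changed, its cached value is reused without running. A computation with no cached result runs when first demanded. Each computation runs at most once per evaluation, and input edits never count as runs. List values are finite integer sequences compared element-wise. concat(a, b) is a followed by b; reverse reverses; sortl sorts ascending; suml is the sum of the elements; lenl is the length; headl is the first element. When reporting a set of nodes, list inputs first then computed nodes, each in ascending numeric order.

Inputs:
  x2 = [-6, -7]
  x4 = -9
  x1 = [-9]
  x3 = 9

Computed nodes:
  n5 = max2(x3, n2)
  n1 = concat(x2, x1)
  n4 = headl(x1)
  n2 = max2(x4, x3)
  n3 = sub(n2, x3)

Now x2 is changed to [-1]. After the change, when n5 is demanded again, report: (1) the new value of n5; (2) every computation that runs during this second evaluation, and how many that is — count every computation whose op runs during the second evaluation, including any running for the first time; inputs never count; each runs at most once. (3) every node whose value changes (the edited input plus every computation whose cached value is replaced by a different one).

First demand of the output computes:
  n2 = max2(-9, 9) = 9
  n5 = max2(9, 9) = 9

After the edit, cleaning proceeds:
  x2 only reaches undemanded nodes; the second demand re-runs nothing.

Note the shortcut — x2 feeds only undemanded nodes, so no recomputation happens.

Demanding n5 again yields 9.
0 computations run: none.
The nodes whose values change: x2.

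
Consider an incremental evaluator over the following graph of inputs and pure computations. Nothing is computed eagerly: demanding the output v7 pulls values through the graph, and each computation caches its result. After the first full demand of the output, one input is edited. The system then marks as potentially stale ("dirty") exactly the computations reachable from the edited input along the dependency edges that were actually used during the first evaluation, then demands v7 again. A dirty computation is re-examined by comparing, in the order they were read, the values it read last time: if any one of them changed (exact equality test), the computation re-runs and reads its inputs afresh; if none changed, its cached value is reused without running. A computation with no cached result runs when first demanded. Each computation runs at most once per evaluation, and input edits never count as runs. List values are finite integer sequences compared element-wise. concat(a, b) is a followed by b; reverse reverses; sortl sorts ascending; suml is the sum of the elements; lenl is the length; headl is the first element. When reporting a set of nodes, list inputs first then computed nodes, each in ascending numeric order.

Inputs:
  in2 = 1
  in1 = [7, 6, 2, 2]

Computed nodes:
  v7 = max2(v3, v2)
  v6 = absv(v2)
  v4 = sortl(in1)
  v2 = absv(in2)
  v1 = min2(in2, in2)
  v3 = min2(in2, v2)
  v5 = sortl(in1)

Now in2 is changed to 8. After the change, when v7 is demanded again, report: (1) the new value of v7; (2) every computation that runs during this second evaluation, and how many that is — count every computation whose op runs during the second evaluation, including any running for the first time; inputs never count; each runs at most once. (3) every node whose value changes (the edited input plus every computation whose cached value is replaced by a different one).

Initial pass — values computed on the first demand:
  v2 = absv(1) = 1
  v3 = min2(1, 1) = 1
  v7 = max2(1, 1) = 1

Second demand — change propagation:
  v2: re-runs because in2 1->8; new result 8.
  v3: re-runs because in2 1->8; v2 1->8; new result 8.
  v7: re-runs because v3 1->8; v2 1->8; new result 8.

v7 now evaluates to 8.
Run set: v2, v3, v7 (3 run).
Changed values: in2, v2, v3, v7.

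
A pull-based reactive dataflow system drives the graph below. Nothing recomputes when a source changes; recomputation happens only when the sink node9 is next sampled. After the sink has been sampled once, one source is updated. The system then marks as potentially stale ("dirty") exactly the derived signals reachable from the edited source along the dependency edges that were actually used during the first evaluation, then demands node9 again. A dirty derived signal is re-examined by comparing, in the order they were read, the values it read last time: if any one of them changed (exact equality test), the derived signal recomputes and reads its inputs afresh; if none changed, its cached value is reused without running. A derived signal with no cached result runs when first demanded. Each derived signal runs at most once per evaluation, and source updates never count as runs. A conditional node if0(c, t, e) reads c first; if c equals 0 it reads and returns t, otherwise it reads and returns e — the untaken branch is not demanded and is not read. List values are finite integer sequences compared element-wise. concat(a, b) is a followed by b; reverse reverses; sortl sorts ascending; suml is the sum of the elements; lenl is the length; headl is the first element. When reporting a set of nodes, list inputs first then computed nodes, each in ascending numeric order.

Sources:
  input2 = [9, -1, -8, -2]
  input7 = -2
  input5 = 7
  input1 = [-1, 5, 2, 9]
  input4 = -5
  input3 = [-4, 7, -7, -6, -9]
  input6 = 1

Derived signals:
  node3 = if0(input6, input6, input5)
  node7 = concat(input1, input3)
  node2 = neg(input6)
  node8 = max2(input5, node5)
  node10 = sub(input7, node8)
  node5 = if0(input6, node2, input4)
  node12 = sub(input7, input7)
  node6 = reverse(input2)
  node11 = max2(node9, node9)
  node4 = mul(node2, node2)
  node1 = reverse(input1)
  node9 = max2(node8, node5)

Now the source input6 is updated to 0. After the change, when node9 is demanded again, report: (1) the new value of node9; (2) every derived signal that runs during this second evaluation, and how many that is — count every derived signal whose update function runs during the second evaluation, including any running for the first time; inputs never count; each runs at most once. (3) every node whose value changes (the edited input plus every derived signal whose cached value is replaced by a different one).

New value of node9: 7.
Derived signals that run: node2, node5, node8, node9 — 4 in total.
Values that change: input6, node5.
Key observation: a condition flipped, so demand reaches new nodes — node2 runs for the first time.

First evaluation (everything demanded from the output):
  node5 = if0(input6=1 -> else branch input4) = -5
  node8 = max2(7, -5) = 7
  node9 = max2(7, -5) = 7

Propagation after the edit:
  node2: demanded for the first time — runs, produces 0.
  node5: runs — input6 1->0; result 0.
  node8: runs — node5 -5->0; result 7 (same value as before).
  node9: runs — node5 -5->0; result 7 (same value as before).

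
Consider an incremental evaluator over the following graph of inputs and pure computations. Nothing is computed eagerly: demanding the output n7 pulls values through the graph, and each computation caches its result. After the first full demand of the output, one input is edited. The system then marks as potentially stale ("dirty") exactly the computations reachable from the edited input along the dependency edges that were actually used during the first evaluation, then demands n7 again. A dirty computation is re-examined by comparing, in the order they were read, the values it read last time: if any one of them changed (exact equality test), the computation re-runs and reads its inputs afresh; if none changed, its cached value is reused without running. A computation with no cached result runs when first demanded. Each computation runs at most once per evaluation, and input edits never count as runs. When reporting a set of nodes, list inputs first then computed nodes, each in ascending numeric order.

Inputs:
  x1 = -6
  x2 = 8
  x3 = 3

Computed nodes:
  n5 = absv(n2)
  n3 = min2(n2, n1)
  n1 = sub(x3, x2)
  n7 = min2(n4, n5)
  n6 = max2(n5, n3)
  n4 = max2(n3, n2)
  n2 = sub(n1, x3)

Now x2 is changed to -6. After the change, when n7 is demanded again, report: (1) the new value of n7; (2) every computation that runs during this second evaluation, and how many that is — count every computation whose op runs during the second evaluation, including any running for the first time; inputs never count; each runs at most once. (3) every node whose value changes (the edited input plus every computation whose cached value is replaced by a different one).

n7 now evaluates to 6.
Run set: n1, n2, n3, n4, n5, n7 (6 run).
Changed values: x2, n1, n2, n3, n4, n5, n7.

Initial pass — values computed on the first demand:
  n1 = sub(3, 8) = -5
  n2 = sub(-5, 3) = -8
  n3 = min2(-8, -5) = -8
  n4 = max2(-8, -8) = -8
  n5 = absv(-8) = 8
  n7 = min2(-8, 8) = -8

Second demand — change propagation:
  n1: re-runs because x2 8->-6; new result 9.
  n2: re-runs because n1 -5->9; new result 6.
  n3: re-runs because n2 -8->6; n1 -5->9; new result 6.
  n4: re-runs because n3 -8->6; n2 -8->6; new result 6.
  n5: re-runs because n2 -8->6; new result 6.
  n7: re-runs because n4 -8->6; n5 8->6; new result 6.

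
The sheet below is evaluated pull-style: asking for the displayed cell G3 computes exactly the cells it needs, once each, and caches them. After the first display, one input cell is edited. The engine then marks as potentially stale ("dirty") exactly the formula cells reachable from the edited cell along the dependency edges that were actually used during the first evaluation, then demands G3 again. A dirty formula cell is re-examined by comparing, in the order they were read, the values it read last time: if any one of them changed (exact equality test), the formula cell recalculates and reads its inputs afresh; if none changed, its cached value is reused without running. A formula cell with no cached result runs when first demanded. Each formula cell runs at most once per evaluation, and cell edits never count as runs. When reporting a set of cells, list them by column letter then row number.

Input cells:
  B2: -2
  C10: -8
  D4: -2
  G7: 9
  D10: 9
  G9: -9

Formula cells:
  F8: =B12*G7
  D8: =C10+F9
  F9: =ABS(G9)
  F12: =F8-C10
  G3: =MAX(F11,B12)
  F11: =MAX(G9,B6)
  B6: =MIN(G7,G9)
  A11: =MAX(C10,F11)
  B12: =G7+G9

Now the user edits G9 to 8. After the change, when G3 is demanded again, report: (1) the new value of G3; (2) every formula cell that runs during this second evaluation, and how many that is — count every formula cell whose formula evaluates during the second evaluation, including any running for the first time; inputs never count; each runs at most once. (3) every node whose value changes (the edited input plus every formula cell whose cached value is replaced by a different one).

First demand of the output computes:
  B6 = MIN(9, -9) = -9
  B12 = 9 + -9 = 0
  F11 = MAX(-9, -9) = -9
  G3 = MAX(-9, 0) = 0

After the edit, cleaning proceeds:
  B6: a read changed (G9 -9->8) — executes, giving 8.
  B12: a read changed (G9 -9->8) — executes, giving 17.
  F11: a read changed (G9 -9->8; B6 -9->8) — executes, giving 8.
  G3: a read changed (F11 -9->8; B12 0->17) — executes, giving 17.

Demanding G3 again yields 17.
4 formula cells run: B6, B12, F11, G3.
The nodes whose values change: B6, B12, F11, G3, G9.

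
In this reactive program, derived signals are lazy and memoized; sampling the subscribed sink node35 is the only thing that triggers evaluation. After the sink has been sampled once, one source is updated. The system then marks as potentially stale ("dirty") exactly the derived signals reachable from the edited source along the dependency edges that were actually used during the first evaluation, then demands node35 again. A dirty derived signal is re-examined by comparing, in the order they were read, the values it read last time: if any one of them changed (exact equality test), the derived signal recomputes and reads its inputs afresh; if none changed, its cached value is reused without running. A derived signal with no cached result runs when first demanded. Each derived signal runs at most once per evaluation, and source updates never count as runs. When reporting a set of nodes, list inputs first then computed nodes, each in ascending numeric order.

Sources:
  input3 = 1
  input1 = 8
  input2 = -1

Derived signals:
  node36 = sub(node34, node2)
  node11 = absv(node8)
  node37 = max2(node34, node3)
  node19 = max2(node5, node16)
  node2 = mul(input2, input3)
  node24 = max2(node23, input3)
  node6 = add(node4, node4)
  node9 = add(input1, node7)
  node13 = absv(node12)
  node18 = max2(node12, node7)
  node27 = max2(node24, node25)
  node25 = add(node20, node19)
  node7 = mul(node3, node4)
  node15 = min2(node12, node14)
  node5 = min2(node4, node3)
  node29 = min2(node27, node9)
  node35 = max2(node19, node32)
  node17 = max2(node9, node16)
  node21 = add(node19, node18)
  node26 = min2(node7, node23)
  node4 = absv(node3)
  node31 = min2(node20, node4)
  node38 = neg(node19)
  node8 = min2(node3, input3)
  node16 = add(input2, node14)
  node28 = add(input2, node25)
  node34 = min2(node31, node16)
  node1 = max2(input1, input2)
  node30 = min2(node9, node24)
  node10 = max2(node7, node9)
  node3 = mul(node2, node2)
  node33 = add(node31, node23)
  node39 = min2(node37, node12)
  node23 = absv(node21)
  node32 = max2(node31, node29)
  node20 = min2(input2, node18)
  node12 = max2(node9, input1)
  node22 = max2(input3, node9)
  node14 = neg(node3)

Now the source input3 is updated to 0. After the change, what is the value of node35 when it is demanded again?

First demand of the output computes:
  node2 = mul(-1, 1) = -1
  node3 = mul(-1, -1) = 1
  node4 = absv(1) = 1
  node5 = min2(1, 1) = 1
  node7 = mul(1, 1) = 1
  node9 = add(8, 1) = 9
  node12 = max2(9, 8) = 9
  node14 = neg(1) = -1
  node16 = add(-1, -1) = -2
  node18 = max2(9, 1) = 9
  node19 = max2(1, -2) = 1
  node20 = min2(-1, 9) = -1
  node21 = add(1, 9) = 10
  node23 = absv(10) = 10
  node24 = max2(10, 1) = 10
  node25 = add(-1, 1) = 0
  node27 = max2(10, 0) = 10
  node29 = min2(10, 9) = 9
  node31 = min2(-1, 1) = -1
  node32 = max2(-1, 9) = 9
  node35 = max2(1, 9) = 9

After the edit, cleaning proceeds:
  node2: a read changed (input3 1->0) — executes, giving 0.
  node3: a read changed (node2 -1->0; node2 -1->0) — executes, giving 0.
  node4: a read changed (node3 1->0) — executes, giving 0.
  node5: a read changed (node4 1->0; node3 1->0) — executes, giving 0.
  node7: a read changed (node3 1->0; node4 1->0) — executes, giving 0.
  node9: a read changed (node7 1->0) — executes, giving 8.
  node12: a read changed (node9 9->8) — executes, giving 8.
  node14: a read changed (node3 1->0) — executes, giving 0.
  node16: a read changed (node14 -1->0) — executes, giving -1.
  node18: a read changed (node12 9->8; node7 1->0) — executes, giving 8.
  node19: a read changed (node5 1->0; node16 -2->-1) — executes, giving 0.
  node20: a read changed (node18 9->8) — executes, giving -1 — identical to its old value.
  node21: a read changed (node19 1->0; node18 9->8) — executes, giving 8.
  node23: a read changed (node21 10->8) — executes, giving 8.
  node24: a read changed (node23 10->8; input3 1->0) — executes, giving 8.
  node25: a read changed (node19 1->0) — executes, giving -1.
  node27: a read changed (node24 10->8; node25 0->-1) — executes, giving 8.
  node29: a read changed (node27 10->8; node9 9->8) — executes, giving 8.
  node31: a read changed (node4 1->0) — executes, giving -1 — identical to its old value.
  node32: a read changed (node29 9->8) — executes, giving 8.
  node35: a read changed (node19 1->0; node32 9->8) — executes, giving 8.

Demanding node35 again yields 8.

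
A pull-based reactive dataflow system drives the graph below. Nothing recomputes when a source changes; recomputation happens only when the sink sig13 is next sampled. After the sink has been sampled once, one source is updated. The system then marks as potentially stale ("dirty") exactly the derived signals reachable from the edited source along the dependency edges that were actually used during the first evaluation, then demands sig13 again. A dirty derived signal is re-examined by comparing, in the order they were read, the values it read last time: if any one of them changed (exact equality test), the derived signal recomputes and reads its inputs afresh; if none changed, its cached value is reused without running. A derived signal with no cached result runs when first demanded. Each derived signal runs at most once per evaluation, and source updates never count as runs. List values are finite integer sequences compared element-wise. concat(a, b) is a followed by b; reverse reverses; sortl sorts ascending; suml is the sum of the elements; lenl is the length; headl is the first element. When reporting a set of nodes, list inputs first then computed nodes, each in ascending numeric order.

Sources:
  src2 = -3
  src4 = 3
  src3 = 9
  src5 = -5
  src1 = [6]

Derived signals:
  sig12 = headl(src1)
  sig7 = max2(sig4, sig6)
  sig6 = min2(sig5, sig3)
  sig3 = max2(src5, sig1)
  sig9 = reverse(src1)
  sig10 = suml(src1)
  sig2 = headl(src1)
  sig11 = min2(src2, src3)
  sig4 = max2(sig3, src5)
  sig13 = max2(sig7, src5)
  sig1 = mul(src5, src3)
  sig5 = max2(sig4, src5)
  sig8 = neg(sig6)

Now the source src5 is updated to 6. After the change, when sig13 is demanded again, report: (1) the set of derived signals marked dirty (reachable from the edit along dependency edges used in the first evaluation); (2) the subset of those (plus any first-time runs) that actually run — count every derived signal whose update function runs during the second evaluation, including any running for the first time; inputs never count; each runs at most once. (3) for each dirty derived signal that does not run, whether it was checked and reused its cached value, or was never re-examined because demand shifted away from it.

Marked dirty: sig1, sig3, sig4, sig5, sig6, sig7, sig13.
Derived signals that run: sig1, sig3, sig4, sig5, sig6, sig7, sig13 — 7 in total.
Every dirty derived signal ran.

First evaluation (everything demanded from the output):
  sig1 = mul(-5, 9) = -45
  sig3 = max2(-5, -45) = -5
  sig4 = max2(-5, -5) = -5
  sig5 = max2(-5, -5) = -5
  sig6 = min2(-5, -5) = -5
  sig7 = max2(-5, -5) = -5
  sig13 = max2(-5, -5) = -5

Propagation after the edit:
  sig1: runs — src5 -5->6; result 54.
  sig3: runs — src5 -5->6; sig1 -45->54; result 54.
  sig4: runs — sig3 -5->54; src5 -5->6; result 54.
  sig5: runs — sig4 -5->54; src5 -5->6; result 54.
  sig6: runs — sig5 -5->54; sig3 -5->54; result 54.
  sig7: runs — sig4 -5->54; sig6 -5->54; result 54.
  sig13: runs — sig7 -5->54; src5 -5->6; result 54.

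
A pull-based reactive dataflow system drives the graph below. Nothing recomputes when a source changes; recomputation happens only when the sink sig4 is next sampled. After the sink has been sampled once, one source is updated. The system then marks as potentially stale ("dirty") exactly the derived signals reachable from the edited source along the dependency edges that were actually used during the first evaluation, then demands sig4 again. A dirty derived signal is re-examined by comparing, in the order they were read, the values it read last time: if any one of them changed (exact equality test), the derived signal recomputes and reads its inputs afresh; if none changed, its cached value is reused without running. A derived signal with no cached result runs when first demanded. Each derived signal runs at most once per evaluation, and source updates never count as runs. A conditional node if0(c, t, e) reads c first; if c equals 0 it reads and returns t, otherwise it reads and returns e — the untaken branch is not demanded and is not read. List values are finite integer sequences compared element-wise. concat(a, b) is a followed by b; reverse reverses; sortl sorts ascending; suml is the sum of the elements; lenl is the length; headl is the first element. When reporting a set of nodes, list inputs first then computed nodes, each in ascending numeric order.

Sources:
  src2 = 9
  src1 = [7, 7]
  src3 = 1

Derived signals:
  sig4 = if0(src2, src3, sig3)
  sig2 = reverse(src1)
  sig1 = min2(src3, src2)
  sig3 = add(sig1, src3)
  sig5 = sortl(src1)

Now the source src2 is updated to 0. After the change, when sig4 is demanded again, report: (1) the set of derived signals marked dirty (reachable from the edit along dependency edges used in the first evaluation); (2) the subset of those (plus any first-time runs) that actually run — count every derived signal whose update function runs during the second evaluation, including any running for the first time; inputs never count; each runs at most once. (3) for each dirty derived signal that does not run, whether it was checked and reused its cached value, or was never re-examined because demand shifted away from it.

Marked dirty: sig1, sig3, sig4.
Derived signals that run: sig4 — 1 in total.
Never re-examined (demand shifted away): sig1, sig3.
Key observation: a condition flipped, so demand moved to the other branch — sig1, sig3 are never re-examined.

First evaluation (everything demanded from the output):
  sig1 = min2(1, 9) = 1
  sig3 = add(1, 1) = 2
  sig4 = if0(src2=9 -> else branch sig3) = 2

Propagation after the edit:
  sig1: marked dirty but never re-examined — demand shifted away from it.
  sig3: marked dirty but never re-examined — demand shifted away from it.
  sig4: runs — src2 9->0; result 1.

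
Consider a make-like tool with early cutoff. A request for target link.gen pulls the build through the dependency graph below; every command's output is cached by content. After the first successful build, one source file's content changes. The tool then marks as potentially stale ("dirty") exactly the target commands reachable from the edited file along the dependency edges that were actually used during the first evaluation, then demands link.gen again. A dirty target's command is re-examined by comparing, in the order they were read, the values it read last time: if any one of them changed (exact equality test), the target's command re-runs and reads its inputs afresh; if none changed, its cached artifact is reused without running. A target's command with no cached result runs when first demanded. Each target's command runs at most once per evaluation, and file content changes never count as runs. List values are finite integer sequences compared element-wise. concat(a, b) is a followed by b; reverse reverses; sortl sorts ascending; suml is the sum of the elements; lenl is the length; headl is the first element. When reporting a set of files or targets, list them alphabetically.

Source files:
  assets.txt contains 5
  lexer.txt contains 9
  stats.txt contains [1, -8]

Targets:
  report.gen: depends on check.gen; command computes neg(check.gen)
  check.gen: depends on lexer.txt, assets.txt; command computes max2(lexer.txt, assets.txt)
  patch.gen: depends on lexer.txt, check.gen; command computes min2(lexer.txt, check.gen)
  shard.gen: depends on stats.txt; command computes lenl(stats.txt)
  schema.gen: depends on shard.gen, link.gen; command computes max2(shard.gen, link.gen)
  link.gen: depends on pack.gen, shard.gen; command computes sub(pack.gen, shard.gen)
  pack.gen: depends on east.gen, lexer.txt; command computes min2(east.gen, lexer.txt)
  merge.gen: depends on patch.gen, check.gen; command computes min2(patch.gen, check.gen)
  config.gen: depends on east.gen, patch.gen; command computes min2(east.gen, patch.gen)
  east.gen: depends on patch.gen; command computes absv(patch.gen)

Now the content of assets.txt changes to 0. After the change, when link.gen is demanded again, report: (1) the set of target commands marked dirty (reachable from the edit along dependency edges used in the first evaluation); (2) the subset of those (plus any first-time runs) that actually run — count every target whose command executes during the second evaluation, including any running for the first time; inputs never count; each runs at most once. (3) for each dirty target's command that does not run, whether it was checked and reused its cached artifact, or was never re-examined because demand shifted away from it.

First demand of the output computes:
  check.gen = max2(9, 5) = 9
  patch.gen = min2(9, 9) = 9
  east.gen = absv(9) = 9
  pack.gen = min2(9, 9) = 9
  shard.gen = lenl([1, -8]) = 2
  link.gen = sub(9, 2) = 7

After the edit, cleaning proceeds:
  check.gen: a read changed (assets.txt 5->0) — executes, giving 9 — identical to its old value.
  patch.gen: dirty, but its reads are unchanged (lexer.txt unchanged, check.gen unchanged); cached 9 stands.
  east.gen: dirty, but its reads are unchanged (patch.gen unchanged); cached 9 stands.
  pack.gen: dirty, but its reads are unchanged (east.gen unchanged, lexer.txt unchanged); cached 9 stands.
  link.gen: dirty, but its reads are unchanged (pack.gen unchanged, shard.gen unchanged); cached 7 stands.

Note the absorption at check.gen: it re-runs yet its value is the same, leaving the output's value untouched.

The edit dirties: check.gen, east.gen, link.gen, pack.gen, patch.gen.
1 target commands run: check.gen.
Cache hits after checking: east.gen, link.gen, pack.gen, patch.gen.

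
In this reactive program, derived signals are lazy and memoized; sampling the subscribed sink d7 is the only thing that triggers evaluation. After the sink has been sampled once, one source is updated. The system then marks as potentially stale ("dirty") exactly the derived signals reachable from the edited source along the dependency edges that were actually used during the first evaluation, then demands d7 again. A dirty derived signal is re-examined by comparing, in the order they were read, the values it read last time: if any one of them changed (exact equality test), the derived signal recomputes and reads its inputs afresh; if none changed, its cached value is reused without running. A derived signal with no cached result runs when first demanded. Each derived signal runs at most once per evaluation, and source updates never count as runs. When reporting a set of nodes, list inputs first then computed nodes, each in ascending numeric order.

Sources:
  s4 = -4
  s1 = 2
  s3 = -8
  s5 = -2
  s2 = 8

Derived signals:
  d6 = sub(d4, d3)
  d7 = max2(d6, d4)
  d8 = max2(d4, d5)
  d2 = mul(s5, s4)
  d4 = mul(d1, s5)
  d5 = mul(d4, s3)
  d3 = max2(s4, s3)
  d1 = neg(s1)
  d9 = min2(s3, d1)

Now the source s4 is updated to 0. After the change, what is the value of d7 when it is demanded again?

Demanding d7 again yields 4.

First demand of the output computes:
  d1 = neg(2) = -2
  d3 = max2(-4, -8) = -4
  d4 = mul(-2, -2) = 4
  d6 = sub(4, -4) = 8
  d7 = max2(8, 4) = 8

After the edit, cleaning proceeds:
  d3: a read changed (s4 -4->0) — executes, giving 0.
  d6: a read changed (d3 -4->0) — executes, giving 4.
  d7: a read changed (d6 8->4) — executes, giving 4.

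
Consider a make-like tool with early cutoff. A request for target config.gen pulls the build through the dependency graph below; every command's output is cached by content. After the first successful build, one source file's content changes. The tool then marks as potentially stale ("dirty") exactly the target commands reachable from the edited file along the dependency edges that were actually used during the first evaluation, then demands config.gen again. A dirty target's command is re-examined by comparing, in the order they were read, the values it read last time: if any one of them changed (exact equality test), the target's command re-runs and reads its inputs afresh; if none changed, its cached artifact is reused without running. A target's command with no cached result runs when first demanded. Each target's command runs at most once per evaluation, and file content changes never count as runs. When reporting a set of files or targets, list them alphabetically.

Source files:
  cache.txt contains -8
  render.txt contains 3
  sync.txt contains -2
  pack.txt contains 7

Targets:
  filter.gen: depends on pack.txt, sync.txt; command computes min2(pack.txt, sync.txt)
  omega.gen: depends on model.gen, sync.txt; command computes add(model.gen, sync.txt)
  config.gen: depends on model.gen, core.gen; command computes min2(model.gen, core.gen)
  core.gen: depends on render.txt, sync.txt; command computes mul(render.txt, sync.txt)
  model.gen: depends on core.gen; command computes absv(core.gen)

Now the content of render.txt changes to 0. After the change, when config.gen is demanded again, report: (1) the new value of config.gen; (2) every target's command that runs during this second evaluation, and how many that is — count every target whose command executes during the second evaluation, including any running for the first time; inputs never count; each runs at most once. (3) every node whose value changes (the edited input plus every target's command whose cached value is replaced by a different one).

First demand of the output computes:
  core.gen = mul(3, -2) = -6
  model.gen = absv(-6) = 6
  config.gen = min2(6, -6) = -6

After the edit, cleaning proceeds:
  core.gen: a read changed (render.txt 3->0) — executes, giving 0.
  model.gen: a read changed (core.gen -6->0) — executes, giving 0.
  config.gen: a read changed (model.gen 6->0; core.gen -6->0) — executes, giving 0.

Demanding config.gen again yields 0.
3 target commands run: config.gen, core.gen, model.gen.
The nodes whose values change: config.gen, core.gen, model.gen, render.txt.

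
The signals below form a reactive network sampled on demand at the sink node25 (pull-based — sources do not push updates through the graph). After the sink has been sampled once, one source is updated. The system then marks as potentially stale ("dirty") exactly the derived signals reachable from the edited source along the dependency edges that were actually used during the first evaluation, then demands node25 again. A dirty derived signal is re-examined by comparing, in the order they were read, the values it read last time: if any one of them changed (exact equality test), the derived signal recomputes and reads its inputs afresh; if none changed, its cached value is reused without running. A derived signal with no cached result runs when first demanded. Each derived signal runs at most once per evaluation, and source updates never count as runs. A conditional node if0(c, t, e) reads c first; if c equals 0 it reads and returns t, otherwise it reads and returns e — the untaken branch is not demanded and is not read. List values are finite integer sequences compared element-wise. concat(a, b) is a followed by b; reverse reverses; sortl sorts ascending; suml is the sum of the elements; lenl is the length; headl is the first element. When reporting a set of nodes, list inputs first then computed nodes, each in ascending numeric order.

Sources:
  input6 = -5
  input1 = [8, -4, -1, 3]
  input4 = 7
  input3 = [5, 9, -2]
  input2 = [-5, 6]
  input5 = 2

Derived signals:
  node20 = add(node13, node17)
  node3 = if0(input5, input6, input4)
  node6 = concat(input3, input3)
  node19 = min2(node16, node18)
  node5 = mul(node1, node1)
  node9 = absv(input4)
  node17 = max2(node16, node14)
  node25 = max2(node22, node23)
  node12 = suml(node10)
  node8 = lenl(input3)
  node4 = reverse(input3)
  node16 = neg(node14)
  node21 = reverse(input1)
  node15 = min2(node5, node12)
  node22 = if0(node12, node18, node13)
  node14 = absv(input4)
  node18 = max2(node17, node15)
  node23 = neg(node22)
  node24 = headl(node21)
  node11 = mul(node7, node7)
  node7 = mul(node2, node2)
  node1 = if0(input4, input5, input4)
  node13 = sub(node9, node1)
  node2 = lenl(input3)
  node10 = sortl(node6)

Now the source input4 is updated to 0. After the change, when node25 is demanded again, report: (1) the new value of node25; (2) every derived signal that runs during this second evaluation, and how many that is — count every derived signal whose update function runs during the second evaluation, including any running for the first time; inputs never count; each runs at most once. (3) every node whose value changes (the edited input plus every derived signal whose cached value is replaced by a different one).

node25 now evaluates to 2.
Run set: node1, node9, node13, node22, node23, node25 (6 run).
Changed values: input4, node1, node9, node13, node22, node23, node25.

Initial pass — values computed on the first demand:
  node1 = if0(input4=7 -> else branch input4) = 7
  node6 = concat([5, 9, -2], [5, 9, -2]) = [5, 9, -2, 5, 9, -2]
  node9 = absv(7) = 7
  node10 = sortl([5, 9, -2, 5, 9, -2]) = [-2, -2, 5, 5, 9, 9]
  node12 = suml([-2, -2, 5, 5, 9, 9]) = 24
  node13 = sub(7, 7) = 0
  node22 = if0(node12=24 -> else branch node13) = 0
  node23 = neg(0) = 0
  node25 = max2(0, 0) = 0

Second demand — change propagation:
  node1: re-runs because input4 7->0; input4 7->0; new result 2.
  node9: re-runs because input4 7->0; new result 0.
  node13: re-runs because node9 7->0; node1 7->2; new result -2.
  node22: re-runs because node13 0->-2; new result -2.
  node23: re-runs because node22 0->-2; new result 2.
  node25: re-runs because node22 0->-2; node23 0->2; new result 2.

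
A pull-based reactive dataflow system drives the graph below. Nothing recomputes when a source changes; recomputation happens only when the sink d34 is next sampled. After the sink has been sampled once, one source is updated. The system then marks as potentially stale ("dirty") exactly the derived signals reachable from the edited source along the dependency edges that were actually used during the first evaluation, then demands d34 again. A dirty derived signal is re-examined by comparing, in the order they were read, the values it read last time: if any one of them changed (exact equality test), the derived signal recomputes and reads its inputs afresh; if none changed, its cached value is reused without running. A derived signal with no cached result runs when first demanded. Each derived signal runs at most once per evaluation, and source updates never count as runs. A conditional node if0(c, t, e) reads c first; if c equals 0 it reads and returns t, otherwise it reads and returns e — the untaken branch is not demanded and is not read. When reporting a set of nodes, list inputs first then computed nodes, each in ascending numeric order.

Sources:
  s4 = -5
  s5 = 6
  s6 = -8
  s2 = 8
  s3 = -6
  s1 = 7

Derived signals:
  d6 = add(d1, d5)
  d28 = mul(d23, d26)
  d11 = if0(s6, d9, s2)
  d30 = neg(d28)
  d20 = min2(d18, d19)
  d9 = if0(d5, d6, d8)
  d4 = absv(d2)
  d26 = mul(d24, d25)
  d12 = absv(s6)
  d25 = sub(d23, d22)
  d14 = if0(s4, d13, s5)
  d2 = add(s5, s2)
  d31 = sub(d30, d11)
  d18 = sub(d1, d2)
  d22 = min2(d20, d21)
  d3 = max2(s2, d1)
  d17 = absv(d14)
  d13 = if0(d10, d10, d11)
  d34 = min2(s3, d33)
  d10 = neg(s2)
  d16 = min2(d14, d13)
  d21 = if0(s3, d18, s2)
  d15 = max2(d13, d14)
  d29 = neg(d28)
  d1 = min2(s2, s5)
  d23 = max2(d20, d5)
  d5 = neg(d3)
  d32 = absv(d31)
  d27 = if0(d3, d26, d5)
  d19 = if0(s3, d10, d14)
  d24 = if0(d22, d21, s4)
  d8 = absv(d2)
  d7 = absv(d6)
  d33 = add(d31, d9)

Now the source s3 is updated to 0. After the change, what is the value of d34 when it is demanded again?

New value of d34: 0.
Key observation: a condition flipped, so demand reaches new nodes — d10 runs for the first time.

First evaluation (everything demanded from the output):
  d1 = min2(8, 6) = 6
  d2 = add(6, 8) = 14
  d3 = max2(8, 6) = 8
  d5 = neg(8) = -8
  d8 = absv(14) = 14
  d9 = if0(d5=-8 -> else branch d8) = 14
  d11 = if0(s6=-8 -> else branch s2) = 8
  d14 = if0(s4=-5 -> else branch s5) = 6
  d18 = sub(6, 14) = -8
  d19 = if0(s3=-6 -> else branch d14) = 6
  d20 = min2(-8, 6) = -8
  d21 = if0(s3=-6 -> else branch s2) = 8
  d22 = min2(-8, 8) = -8
  d23 = max2(-8, -8) = -8
  d24 = if0(d22=-8 -> else branch s4) = -5
  d25 = sub(-8, -8) = 0
  d26 = mul(-5, 0) = 0
  d28 = mul(-8, 0) = 0
  d30 = neg(0) = 0
  d31 = sub(0, 8) = -8
  d33 = add(-8, 14) = 6
  d34 = min2(-6, 6) = -6

Propagation after the edit:
  d10: demanded for the first time — runs, produces -8.
  d19: runs — s3 -6->0; result -8.
  d20: runs — d19 6->-8; result -8 (same value as before).
  d21: runs — s3 -6->0; result -8.
  d22: runs — d21 8->-8; result -8 (same value as before).
  d23: checked — values it read are unchanged (d20 unchanged, d5 unchanged); reused cached -8 without running.
  d24: checked — values it read are unchanged (d22 unchanged, s4 unchanged); reused cached -5 without running.
  d25: checked — values it read are unchanged (d23 unchanged, d22 unchanged); reused cached 0 without running.
  d26: checked — values it read are unchanged (d24 unchanged, d25 unchanged); reused cached 0 without running.
  d28: checked — values it read are unchanged (d23 unchanged, d26 unchanged); reused cached 0 without running.
  d30: checked — values it read are unchanged (d28 unchanged); reused cached 0 without running.
  d31: checked — values it read are unchanged (d30 unchanged, d11 unchanged); reused cached -8 without running.
  d33: checked — values it read are unchanged (d31 unchanged, d9 unchanged); reused cached 6 without running.
  d34: runs — s3 -6->0; result 0.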